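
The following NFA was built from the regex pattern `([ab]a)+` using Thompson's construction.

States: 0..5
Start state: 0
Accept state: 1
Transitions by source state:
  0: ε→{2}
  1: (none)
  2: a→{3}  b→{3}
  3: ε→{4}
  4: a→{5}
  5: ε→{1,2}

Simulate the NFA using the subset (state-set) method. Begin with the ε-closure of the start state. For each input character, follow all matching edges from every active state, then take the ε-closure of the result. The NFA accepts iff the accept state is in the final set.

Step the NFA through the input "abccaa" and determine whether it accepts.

initial (ε-close {0}): {0,2}
'a' @ 1: {3,4}
'b' @ 2: {}  — no active states
rest 'ccaa' ignored (set empty)
final: {}; accept 1 not in set

Answer: REJECT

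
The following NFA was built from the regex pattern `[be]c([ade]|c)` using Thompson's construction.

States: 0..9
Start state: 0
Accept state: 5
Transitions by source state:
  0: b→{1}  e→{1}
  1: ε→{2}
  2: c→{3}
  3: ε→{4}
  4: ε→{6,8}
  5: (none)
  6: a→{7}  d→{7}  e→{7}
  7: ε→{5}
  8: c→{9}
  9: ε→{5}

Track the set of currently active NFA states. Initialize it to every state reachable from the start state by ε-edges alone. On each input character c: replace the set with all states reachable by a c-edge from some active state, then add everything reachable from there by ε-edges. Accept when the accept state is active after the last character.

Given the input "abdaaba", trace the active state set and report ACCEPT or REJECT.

start: ε-closure({0}) = {0}
'a' @ 1: {}  — dead — no transitions
rest 'bdaaba' ignored (set empty)
after full input: {}  (accept=5 not in)

Answer: REJECT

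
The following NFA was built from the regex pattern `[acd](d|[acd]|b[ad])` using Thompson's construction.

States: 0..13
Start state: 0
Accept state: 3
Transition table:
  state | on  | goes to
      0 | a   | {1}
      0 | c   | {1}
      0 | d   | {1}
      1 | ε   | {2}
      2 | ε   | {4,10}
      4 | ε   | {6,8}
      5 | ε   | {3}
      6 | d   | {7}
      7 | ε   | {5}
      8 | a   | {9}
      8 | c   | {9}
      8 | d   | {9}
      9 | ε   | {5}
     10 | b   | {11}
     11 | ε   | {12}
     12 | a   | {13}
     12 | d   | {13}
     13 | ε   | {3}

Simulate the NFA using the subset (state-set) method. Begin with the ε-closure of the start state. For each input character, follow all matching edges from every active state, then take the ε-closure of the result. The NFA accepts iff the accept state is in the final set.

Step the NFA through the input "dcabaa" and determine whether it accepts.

Answer: REJECT

Trace:
S₀ = ε-closure({0}) = {0}
'd' @ 1: {1,2,4,6,8,10}
'c' @ 2: {3,5,9}  [accepting]
'a' @ 3: {}  — state set empty
rest 'baa' ignored (set empty)
after full input: {}  (accept=3 not in)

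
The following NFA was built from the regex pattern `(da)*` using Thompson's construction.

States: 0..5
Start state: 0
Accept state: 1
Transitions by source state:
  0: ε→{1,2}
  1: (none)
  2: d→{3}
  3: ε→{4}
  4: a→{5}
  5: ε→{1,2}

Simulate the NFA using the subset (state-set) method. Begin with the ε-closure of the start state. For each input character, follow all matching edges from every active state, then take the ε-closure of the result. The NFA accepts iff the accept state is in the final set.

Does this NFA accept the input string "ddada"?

Answer: REJECT

Trace:
start: ε-closure({0}) = {0,1,2}
'd' @ 1: {3,4}
'd' @ 2: {}  — dead — no transitions
rest 'ada' ignored (set empty)
end set {} — state 1 not in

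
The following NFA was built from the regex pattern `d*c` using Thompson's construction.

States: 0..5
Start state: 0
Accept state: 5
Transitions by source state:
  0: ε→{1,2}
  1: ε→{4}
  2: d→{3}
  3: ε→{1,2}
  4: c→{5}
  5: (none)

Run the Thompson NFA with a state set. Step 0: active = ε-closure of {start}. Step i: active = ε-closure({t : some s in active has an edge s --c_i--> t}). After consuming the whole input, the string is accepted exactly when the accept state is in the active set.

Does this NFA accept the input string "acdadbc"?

Answer: REJECT

Trace:
start: ε-closure({0}) = {0,1,2,4}
'a' @ 1: {}  — no active states
rest 'cdadbc' ignored (set empty)
end set {} — state 5 not in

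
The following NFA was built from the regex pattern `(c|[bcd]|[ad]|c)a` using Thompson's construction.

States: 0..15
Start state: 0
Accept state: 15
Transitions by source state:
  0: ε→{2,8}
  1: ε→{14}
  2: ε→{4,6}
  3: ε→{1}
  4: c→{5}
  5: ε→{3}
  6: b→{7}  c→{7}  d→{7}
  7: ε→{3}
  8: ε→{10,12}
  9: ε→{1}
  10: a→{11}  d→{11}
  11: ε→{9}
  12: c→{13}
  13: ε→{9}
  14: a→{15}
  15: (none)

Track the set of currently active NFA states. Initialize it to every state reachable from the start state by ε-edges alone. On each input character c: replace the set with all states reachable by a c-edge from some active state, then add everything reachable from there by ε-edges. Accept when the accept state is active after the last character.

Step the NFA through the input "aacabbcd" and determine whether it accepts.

Answer: REJECT

Steps:
start: ε-closure({0}) = {0,2,4,6,8,10,12}
'a' @ 1: {1,9,11,14}
'a' @ 2: {15}  (accept∈set)
'c' @ 3: {}  — dead — no transitions
rest 'abbcd' ignored (set empty)
end set {} — state 15 not in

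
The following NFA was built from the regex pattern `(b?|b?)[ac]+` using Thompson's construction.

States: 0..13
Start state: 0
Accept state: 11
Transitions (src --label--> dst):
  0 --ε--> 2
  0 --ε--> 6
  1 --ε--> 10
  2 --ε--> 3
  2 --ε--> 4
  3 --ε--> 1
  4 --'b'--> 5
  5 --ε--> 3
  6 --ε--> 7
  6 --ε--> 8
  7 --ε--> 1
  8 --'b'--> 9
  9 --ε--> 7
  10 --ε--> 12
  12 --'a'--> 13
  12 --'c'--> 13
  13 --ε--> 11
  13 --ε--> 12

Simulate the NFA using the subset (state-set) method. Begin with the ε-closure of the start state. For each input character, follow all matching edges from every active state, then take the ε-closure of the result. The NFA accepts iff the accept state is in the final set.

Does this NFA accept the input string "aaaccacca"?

start: ε-closure({0}) = {0,1,2,3,4,6,7,8,10,12}
'a' @ 1: {11,12,13}  [accepting]
'a' @ 2: {11,12,13}  [accepting]
'a' @ 3: {11,12,13}  [accepting]
'c' @ 4: {11,12,13}  [accepting]
'c' @ 5: {11,12,13}  [accepting]
'a' @ 6: {11,12,13}  [accepting]
'c' @ 7: {11,12,13}  [accepting]
'c' @ 8: {11,12,13}  [accepting]
'a' @ 9: {11,12,13}  [accepting]
end set {11,12,13} — state 11 in

Answer: ACCEPT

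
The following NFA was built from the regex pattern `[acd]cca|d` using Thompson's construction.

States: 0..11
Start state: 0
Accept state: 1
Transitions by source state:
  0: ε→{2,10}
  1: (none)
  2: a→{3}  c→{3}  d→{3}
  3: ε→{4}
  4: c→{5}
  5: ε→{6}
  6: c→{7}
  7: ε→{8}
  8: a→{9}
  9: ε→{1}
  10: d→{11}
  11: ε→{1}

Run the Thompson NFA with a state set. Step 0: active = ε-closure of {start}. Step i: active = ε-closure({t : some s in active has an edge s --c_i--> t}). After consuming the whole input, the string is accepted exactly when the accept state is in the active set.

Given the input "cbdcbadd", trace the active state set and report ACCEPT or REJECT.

Answer: REJECT

Trace:
start: ε-closure({0}) = {0,2,10}
'c' @ 1: {3,4}
'b' @ 2: {}  — state set empty
rest 'dcbadd' ignored (set empty)
final: {}; accept 1 not in set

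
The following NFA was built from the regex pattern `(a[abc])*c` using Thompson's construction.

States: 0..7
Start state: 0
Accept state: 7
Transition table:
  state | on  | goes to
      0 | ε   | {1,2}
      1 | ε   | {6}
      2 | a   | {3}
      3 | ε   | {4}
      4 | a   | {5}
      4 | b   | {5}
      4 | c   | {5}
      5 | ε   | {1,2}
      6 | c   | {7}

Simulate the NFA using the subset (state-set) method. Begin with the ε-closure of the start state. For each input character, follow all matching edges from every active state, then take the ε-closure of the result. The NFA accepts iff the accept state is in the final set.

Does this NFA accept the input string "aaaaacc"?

Answer: ACCEPT

Trace:
initial (ε-close {0}): {0,1,2,6}
'a' @ 1: {3,4}
'a' @ 2: {1,2,5,6}
'a' @ 3: {3,4}
'a' @ 4: {1,2,5,6}
'a' @ 5: {3,4}
'c' @ 6: {1,2,5,6}
'c' @ 7: {7}  ✓accept
final: {7}; accept 7 in set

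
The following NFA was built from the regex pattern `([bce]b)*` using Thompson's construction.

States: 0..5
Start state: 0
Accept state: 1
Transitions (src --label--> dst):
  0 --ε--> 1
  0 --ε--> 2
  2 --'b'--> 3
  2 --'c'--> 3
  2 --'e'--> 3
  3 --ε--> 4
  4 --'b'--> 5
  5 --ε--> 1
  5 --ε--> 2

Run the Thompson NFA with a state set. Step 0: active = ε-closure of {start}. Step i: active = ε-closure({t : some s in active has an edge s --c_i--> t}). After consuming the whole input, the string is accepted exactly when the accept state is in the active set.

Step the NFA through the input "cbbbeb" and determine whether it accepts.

S₀ = ε-closure({0}) = {0,1,2}
'c' @ 1: {3,4}
'b' @ 2: {1,2,5}  [accepting]
'b' @ 3: {3,4}
'b' @ 4: {1,2,5}  [accepting]
'e' @ 5: {3,4}
'b' @ 6: {1,2,5}  [accepting]
final: {1,2,5}; accept 1 in set

Answer: ACCEPT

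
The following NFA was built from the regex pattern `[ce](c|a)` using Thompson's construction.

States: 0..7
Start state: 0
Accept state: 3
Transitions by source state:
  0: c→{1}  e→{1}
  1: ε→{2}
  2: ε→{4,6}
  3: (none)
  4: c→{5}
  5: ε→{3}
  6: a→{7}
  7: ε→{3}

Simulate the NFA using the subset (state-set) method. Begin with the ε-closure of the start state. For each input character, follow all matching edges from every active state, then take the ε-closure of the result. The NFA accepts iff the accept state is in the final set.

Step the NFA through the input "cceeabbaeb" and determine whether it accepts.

Answer: REJECT

Derivation:
S₀ = ε-closure({0}) = {0}
'c' @ 1: {1,2,4,6}
'c' @ 2: {3,5}  ✓accept
'e' @ 3: {}  — state set empty
rest 'eabbaeb' ignored (set empty)
final: {}; accept 3 not in set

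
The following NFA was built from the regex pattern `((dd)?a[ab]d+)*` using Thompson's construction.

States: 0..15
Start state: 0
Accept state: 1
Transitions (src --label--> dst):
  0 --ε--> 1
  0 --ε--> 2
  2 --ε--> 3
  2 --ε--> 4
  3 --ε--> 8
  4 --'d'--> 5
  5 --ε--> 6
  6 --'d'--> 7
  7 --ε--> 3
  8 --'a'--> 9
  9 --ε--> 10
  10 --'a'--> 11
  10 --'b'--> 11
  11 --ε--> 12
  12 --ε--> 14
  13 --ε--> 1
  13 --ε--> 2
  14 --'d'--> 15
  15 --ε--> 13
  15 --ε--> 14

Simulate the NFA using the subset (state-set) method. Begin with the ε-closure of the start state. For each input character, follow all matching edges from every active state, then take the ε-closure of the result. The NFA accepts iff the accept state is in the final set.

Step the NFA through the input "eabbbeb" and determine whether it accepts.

Answer: REJECT

Steps:
S₀ = ε-closure({0}) = {0,1,2,3,4,8}
'e' @ 1: {}  — no active states
rest 'abbbeb' ignored (set empty)
after full input: {}  (accept=1 not in)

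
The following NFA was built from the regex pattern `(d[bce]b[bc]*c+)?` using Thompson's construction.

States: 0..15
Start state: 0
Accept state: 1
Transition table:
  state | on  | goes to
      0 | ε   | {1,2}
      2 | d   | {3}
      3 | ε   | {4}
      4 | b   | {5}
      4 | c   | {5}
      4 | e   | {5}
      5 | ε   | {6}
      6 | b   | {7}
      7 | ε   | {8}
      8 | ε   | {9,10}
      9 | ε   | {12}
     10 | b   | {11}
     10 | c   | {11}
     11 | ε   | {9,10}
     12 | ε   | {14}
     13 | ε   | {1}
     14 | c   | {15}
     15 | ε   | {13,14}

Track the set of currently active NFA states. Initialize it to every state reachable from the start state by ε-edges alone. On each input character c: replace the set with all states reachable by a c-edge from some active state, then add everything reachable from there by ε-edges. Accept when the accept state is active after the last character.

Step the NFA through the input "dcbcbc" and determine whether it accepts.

Answer: ACCEPT

Trace:
start: ε-closure({0}) = {0,1,2}
'd' @ 1: {3,4}
'c' @ 2: {5,6}
'b' @ 3: {7,8,9,10,12,14}
'c' @ 4: {1,9,10,11,12,13,14,15}  [accepting]
'b' @ 5: {9,10,11,12,14}
'c' @ 6: {1,9,10,11,12,13,14,15}  [accepting]
final: {1,9,10,11,12,13,14,15}; accept 1 in set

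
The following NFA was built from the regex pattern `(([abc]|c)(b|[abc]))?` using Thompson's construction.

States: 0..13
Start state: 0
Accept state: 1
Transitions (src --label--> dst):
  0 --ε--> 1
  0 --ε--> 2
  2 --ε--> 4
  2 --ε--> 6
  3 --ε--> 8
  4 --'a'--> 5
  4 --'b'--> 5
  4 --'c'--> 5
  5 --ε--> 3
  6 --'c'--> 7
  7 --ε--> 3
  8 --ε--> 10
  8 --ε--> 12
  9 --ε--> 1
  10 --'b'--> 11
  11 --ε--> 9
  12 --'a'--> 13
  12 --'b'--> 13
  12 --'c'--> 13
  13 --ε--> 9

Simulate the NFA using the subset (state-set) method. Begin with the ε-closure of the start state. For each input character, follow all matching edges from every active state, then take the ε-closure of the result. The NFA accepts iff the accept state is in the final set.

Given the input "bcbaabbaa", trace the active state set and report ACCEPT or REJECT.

Answer: REJECT

Steps:
start: ε-closure({0}) = {0,1,2,4,6}
'b' @ 1: {3,5,8,10,12}
'c' @ 2: {1,9,13}  [accepting]
'b' @ 3: {}  — state set empty
rest 'aabbaa' ignored (set empty)
after full input: {}  (accept=1 not in)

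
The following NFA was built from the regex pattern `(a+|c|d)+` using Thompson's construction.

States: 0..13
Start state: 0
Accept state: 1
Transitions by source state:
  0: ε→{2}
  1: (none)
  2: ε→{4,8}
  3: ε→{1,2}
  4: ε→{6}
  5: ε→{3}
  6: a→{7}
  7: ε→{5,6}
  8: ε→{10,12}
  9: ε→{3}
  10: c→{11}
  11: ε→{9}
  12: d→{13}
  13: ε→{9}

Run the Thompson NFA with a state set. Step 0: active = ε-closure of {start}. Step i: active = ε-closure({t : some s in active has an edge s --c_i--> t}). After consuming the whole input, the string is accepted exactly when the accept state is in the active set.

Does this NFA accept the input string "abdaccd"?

S₀ = ε-closure({0}) = {0,2,4,6,8,10,12}
'a' @ 1: {1,2,3,4,5,6,7,8,10,12}  (accept∈set)
'b' @ 2: {}  — no active states
rest 'daccd' ignored (set empty)
after full input: {}  (accept=1 not in)

Answer: REJECT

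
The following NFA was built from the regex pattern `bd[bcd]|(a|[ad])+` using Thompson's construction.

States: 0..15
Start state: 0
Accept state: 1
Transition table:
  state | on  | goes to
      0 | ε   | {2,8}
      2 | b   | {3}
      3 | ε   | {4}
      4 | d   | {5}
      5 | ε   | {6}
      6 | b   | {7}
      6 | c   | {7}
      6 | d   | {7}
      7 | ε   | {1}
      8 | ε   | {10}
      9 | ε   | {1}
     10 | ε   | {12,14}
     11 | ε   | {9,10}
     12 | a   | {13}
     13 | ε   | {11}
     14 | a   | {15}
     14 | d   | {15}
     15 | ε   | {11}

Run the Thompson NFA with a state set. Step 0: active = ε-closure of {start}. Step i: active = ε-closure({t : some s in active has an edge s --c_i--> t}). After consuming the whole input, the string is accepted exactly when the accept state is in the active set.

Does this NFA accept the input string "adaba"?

initial (ε-close {0}): {0,2,8,10,12,14}
'a' @ 1: {1,9,10,11,12,13,14,15}  [accepting]
'd' @ 2: {1,9,10,11,12,14,15}  [accepting]
'a' @ 3: {1,9,10,11,12,13,14,15}  [accepting]
'b' @ 4: {}  — state set empty
rest 'a' ignored (set empty)
final: {}; accept 1 not in set

Answer: REJECT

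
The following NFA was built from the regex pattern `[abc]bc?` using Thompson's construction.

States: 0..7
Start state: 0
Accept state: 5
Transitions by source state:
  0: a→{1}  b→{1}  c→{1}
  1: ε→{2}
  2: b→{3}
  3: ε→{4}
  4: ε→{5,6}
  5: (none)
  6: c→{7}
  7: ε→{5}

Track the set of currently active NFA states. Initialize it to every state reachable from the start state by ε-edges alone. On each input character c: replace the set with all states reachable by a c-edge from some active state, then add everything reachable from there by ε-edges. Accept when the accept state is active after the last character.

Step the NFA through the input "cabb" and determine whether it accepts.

Answer: REJECT

Trace:
S₀ = ε-closure({0}) = {0}
'c' @ 1: {1,2}
'a' @ 2: {}  — state set empty
rest 'bb' ignored (set empty)
after full input: {}  (accept=5 not in)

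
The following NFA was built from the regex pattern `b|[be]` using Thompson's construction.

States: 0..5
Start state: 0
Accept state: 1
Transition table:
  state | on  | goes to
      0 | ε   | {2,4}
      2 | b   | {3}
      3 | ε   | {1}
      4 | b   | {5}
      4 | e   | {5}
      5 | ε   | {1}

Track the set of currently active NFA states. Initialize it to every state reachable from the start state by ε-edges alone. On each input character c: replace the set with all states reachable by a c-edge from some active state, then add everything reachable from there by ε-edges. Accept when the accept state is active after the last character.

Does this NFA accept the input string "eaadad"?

Answer: REJECT

Derivation:
initial (ε-close {0}): {0,2,4}
'e' @ 1: {1,5}  (accept∈set)
'a' @ 2: {}  — dead — no transitions
rest 'adad' ignored (set empty)
after full input: {}  (accept=1 not in)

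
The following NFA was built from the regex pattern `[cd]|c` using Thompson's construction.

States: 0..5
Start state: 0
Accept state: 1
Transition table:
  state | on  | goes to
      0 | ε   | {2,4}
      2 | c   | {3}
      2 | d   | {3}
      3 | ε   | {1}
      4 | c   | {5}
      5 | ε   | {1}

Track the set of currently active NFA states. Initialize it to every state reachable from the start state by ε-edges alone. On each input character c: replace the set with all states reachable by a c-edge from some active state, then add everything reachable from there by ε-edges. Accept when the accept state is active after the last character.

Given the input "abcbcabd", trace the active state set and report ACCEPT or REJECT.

Answer: REJECT

Trace:
start: ε-closure({0}) = {0,2,4}
'a' @ 1: {}  — dead — no transitions
rest 'bcbcabd' ignored (set empty)
end set {} — state 1 not in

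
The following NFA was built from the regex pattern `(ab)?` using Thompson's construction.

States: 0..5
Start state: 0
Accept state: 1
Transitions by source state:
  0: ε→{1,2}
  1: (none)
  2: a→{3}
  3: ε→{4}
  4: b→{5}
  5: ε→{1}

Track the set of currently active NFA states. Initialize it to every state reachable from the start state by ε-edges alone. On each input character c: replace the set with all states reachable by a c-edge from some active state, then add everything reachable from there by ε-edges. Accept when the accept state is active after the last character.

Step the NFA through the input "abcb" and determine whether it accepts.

Answer: REJECT

Trace:
start: ε-closure({0}) = {0,1,2}
'a' @ 1: {3,4}
'b' @ 2: {1,5}  ✓accept
'c' @ 3: {}  — dead — no transitions
rest 'b' ignored (set empty)
after full input: {}  (accept=1 not in)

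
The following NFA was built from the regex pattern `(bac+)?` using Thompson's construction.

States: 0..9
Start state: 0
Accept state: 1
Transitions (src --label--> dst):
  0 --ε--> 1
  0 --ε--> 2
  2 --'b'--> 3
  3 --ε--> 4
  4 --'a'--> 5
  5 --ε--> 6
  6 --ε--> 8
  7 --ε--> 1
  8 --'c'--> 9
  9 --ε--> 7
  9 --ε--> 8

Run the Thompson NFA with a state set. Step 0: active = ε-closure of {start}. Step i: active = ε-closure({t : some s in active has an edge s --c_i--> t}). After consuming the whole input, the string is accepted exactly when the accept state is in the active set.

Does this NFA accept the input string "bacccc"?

start: ε-closure({0}) = {0,1,2}
'b' @ 1: {3,4}
'a' @ 2: {5,6,8}
'c' @ 3: {1,7,8,9}  (accept∈set)
'c' @ 4: {1,7,8,9}  (accept∈set)
'c' @ 5: {1,7,8,9}  (accept∈set)
'c' @ 6: {1,7,8,9}  (accept∈set)
end set {1,7,8,9} — state 1 in

Answer: ACCEPT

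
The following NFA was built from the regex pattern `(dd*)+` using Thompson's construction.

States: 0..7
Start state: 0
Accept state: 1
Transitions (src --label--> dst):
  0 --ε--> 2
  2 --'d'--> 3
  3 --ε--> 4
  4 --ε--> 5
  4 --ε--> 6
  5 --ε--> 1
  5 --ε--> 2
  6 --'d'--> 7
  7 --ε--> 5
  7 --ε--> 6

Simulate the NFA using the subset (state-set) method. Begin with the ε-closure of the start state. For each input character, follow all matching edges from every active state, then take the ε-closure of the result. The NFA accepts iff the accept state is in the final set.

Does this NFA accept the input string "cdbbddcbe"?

Answer: REJECT

Steps:
initial (ε-close {0}): {0,2}
'c' @ 1: {}  — dead — no transitions
rest 'dbbddcbe' ignored (set empty)
end set {} — state 1 not in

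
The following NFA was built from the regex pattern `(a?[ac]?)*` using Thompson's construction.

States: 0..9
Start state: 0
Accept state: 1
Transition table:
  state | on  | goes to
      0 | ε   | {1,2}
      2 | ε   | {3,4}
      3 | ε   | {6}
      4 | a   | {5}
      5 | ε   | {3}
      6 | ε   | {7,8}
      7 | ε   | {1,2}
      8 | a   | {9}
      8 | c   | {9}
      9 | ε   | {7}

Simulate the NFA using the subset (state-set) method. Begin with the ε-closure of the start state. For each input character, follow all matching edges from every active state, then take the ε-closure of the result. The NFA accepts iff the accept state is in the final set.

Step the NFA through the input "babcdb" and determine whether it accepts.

Answer: REJECT

Steps:
start: ε-closure({0}) = {0,1,2,3,4,6,7,8}
'b' @ 1: {}  — state set empty
rest 'abcdb' ignored (set empty)
final: {}; accept 1 not in set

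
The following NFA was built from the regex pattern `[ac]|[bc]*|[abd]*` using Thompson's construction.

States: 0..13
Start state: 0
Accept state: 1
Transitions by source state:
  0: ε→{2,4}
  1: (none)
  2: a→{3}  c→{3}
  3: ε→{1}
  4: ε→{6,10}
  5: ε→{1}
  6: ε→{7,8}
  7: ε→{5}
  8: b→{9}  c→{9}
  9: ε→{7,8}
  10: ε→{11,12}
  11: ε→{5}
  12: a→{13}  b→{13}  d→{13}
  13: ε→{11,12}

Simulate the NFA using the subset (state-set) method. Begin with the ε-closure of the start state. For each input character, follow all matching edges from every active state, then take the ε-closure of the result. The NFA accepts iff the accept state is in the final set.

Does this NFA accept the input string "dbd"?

start: ε-closure({0}) = {0,1,2,4,5,6,7,8,10,11,12}
'd' @ 1: {1,5,11,12,13}  (accept∈set)
'b' @ 2: {1,5,11,12,13}  (accept∈set)
'd' @ 3: {1,5,11,12,13}  (accept∈set)
final: {1,5,11,12,13}; accept 1 in set

Answer: ACCEPT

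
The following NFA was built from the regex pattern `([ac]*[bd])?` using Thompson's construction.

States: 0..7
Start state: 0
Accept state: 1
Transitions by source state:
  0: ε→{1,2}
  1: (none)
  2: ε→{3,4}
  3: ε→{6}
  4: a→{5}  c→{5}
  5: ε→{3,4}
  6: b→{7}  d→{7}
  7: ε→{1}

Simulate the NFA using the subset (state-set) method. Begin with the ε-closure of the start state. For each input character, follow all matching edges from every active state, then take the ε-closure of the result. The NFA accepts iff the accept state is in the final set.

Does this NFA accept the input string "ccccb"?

start: ε-closure({0}) = {0,1,2,3,4,6}
'c' @ 1: {3,4,5,6}
'c' @ 2: {3,4,5,6}
'c' @ 3: {3,4,5,6}
'c' @ 4: {3,4,5,6}
'b' @ 5: {1,7}  ✓accept
final: {1,7}; accept 1 in set

Answer: ACCEPT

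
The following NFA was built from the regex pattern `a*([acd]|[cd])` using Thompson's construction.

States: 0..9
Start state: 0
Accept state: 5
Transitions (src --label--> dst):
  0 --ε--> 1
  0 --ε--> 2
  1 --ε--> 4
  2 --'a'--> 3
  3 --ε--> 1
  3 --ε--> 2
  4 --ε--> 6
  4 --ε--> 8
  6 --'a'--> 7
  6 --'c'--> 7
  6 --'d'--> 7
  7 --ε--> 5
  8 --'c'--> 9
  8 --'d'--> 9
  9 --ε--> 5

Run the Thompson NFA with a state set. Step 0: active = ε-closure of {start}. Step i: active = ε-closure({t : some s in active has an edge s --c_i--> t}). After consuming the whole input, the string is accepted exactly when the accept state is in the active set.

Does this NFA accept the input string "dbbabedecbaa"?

S₀ = ε-closure({0}) = {0,1,2,4,6,8}
'd' @ 1: {5,7,9}  ✓accept
'b' @ 2: {}  — dead — no transitions
rest 'babedecbaa' ignored (set empty)
after full input: {}  (accept=5 not in)

Answer: REJECT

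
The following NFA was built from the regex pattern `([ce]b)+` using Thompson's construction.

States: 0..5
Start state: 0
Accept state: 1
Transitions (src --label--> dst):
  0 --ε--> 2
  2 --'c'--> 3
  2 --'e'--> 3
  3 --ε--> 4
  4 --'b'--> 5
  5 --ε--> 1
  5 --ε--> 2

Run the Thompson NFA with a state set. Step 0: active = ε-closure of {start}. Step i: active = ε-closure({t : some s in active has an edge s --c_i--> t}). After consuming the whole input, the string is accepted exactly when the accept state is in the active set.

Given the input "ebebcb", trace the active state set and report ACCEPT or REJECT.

Answer: ACCEPT

Steps:
initial (ε-close {0}): {0,2}
'e' @ 1: {3,4}
'b' @ 2: {1,2,5}  [accepting]
'e' @ 3: {3,4}
'b' @ 4: {1,2,5}  [accepting]
'c' @ 5: {3,4}
'b' @ 6: {1,2,5}  [accepting]
after full input: {1,2,5}  (accept=1 in)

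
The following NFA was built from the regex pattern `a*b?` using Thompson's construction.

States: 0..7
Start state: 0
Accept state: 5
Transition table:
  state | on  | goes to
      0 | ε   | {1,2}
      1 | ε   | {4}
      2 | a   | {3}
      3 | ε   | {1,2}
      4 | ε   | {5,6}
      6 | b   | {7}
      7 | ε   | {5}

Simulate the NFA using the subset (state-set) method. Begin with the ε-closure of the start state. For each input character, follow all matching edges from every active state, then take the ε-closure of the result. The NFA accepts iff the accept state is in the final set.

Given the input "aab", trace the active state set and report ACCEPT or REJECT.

S₀ = ε-closure({0}) = {0,1,2,4,5,6}
'a' @ 1: {1,2,3,4,5,6}  (accept∈set)
'a' @ 2: {1,2,3,4,5,6}  (accept∈set)
'b' @ 3: {5,7}  (accept∈set)
final: {5,7}; accept 5 in set

Answer: ACCEPT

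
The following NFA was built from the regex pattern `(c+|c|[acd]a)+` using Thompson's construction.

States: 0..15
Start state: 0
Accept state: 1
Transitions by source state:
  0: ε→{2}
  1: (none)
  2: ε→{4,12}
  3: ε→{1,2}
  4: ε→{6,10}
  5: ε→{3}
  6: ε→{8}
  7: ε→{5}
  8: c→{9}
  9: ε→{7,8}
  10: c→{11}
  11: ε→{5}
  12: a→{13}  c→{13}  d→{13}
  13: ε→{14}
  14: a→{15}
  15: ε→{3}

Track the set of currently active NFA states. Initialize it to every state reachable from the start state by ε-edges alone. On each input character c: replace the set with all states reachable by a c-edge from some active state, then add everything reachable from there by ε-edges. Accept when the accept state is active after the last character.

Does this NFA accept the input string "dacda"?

start: ε-closure({0}) = {0,2,4,6,8,10,12}
'd' @ 1: {13,14}
'a' @ 2: {1,2,3,4,6,8,10,12,15}  ✓accept
'c' @ 3: {1,2,3,4,5,6,7,8,9,10,11,12,13,14}  ✓accept
'd' @ 4: {13,14}
'a' @ 5: {1,2,3,4,6,8,10,12,15}  ✓accept
final: {1,2,3,4,6,8,10,12,15}; accept 1 in set

Answer: ACCEPT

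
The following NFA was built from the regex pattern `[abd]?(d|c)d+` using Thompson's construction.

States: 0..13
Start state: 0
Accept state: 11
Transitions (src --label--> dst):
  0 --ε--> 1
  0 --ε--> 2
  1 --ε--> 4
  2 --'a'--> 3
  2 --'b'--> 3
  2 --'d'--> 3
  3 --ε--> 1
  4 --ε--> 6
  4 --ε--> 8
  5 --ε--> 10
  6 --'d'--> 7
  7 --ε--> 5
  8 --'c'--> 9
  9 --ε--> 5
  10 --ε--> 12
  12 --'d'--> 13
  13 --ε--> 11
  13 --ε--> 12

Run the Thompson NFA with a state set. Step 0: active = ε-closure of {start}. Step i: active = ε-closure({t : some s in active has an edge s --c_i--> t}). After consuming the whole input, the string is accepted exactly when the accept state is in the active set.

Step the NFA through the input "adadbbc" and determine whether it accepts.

Answer: REJECT

Steps:
S₀ = ε-closure({0}) = {0,1,2,4,6,8}
'a' @ 1: {1,3,4,6,8}
'd' @ 2: {5,7,10,12}
'a' @ 3: {}  — no active states
rest 'dbbc' ignored (set empty)
end set {} — state 11 not in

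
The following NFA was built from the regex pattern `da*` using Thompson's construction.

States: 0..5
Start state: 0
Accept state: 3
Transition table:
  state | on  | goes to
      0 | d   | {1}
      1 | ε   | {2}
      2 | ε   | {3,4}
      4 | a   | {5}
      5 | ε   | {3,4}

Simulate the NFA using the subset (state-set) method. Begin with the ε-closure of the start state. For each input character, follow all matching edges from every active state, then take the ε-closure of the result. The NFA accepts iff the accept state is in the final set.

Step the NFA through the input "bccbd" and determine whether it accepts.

Answer: REJECT

Trace:
S₀ = ε-closure({0}) = {0}
'b' @ 1: {}  — dead — no transitions
rest 'ccbd' ignored (set empty)
final: {}; accept 3 not in set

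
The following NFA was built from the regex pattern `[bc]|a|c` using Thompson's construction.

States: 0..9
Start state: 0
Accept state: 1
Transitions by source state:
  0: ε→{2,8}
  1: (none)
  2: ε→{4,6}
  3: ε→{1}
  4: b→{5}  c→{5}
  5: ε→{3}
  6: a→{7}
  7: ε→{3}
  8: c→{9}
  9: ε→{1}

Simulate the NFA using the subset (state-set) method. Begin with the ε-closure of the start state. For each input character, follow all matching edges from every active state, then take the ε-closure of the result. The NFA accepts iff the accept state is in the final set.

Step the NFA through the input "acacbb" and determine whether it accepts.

Answer: REJECT

Trace:
initial (ε-close {0}): {0,2,4,6,8}
'a' @ 1: {1,3,7}  ✓accept
'c' @ 2: {}  — dead — no transitions
rest 'acbb' ignored (set empty)
after full input: {}  (accept=1 not in)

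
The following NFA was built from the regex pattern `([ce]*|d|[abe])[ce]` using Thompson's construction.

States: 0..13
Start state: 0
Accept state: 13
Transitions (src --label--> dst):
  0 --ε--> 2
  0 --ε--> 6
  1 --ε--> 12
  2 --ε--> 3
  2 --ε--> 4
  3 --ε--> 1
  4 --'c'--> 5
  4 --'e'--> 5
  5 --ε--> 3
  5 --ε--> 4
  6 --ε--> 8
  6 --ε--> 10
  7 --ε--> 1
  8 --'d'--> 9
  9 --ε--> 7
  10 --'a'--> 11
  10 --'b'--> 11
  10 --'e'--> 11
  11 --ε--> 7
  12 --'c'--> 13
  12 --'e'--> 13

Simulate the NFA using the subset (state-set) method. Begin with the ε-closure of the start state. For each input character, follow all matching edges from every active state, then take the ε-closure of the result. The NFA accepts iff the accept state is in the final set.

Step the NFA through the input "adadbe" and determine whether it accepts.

Answer: REJECT

Steps:
initial (ε-close {0}): {0,1,2,3,4,6,8,10,12}
'a' @ 1: {1,7,11,12}
'd' @ 2: {}  — state set empty
rest 'adbe' ignored (set empty)
after full input: {}  (accept=13 not in)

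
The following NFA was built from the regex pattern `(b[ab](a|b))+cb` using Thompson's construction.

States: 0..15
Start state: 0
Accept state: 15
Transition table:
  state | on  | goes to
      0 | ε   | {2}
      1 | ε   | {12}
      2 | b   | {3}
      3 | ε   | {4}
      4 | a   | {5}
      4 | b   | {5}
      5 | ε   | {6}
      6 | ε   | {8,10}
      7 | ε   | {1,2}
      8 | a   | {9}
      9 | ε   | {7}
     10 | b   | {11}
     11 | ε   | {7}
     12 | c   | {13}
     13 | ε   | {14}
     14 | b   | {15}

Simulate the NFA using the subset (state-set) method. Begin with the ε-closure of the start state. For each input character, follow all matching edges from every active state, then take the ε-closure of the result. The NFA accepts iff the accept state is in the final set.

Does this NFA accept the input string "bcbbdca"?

initial (ε-close {0}): {0,2}
'b' @ 1: {3,4}
'c' @ 2: {}  — dead — no transitions
rest 'bbdca' ignored (set empty)
end set {} — state 15 not in

Answer: REJECT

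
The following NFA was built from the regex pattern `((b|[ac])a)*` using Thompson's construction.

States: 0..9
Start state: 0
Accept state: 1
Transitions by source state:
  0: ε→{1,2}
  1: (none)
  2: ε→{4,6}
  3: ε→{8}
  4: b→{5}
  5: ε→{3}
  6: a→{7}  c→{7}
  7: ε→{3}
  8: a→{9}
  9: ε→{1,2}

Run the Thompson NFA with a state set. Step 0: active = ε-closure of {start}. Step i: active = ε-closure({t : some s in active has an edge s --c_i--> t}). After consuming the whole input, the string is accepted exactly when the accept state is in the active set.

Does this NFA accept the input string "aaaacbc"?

initial (ε-close {0}): {0,1,2,4,6}
'a' @ 1: {3,7,8}
'a' @ 2: {1,2,4,6,9}  [accepting]
'a' @ 3: {3,7,8}
'a' @ 4: {1,2,4,6,9}  [accepting]
'c' @ 5: {3,7,8}
'b' @ 6: {}  — no active states
rest 'c' ignored (set empty)
end set {} — state 1 not in

Answer: REJECT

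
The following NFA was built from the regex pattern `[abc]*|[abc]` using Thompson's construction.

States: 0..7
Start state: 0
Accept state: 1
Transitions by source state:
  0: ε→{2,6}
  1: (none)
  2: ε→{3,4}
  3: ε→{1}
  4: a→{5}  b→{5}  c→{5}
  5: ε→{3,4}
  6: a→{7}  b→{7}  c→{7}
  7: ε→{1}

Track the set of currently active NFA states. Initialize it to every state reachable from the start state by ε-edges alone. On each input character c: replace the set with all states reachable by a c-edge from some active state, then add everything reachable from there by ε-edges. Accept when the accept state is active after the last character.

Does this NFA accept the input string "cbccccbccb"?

Answer: ACCEPT

Trace:
initial (ε-close {0}): {0,1,2,3,4,6}
'c' @ 1: {1,3,4,5,7}  ✓accept
'b' @ 2: {1,3,4,5}  ✓accept
'c' @ 3: {1,3,4,5}  ✓accept
'c' @ 4: {1,3,4,5}  ✓accept
'c' @ 5: {1,3,4,5}  ✓accept
'c' @ 6: {1,3,4,5}  ✓accept
'b' @ 7: {1,3,4,5}  ✓accept
'c' @ 8: {1,3,4,5}  ✓accept
'c' @ 9: {1,3,4,5}  ✓accept
'b' @ 10: {1,3,4,5}  ✓accept
after full input: {1,3,4,5}  (accept=1 in)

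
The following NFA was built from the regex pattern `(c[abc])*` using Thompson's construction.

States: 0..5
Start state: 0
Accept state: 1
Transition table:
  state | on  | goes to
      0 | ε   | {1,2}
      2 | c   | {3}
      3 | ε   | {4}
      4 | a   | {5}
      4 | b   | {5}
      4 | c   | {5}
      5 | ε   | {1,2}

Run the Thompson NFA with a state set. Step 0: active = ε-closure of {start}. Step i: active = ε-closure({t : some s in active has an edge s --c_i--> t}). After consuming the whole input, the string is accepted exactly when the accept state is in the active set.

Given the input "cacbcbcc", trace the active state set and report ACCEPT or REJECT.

start: ε-closure({0}) = {0,1,2}
'c' @ 1: {3,4}
'a' @ 2: {1,2,5}  [accepting]
'c' @ 3: {3,4}
'b' @ 4: {1,2,5}  [accepting]
'c' @ 5: {3,4}
'b' @ 6: {1,2,5}  [accepting]
'c' @ 7: {3,4}
'c' @ 8: {1,2,5}  [accepting]
end set {1,2,5} — state 1 in

Answer: ACCEPT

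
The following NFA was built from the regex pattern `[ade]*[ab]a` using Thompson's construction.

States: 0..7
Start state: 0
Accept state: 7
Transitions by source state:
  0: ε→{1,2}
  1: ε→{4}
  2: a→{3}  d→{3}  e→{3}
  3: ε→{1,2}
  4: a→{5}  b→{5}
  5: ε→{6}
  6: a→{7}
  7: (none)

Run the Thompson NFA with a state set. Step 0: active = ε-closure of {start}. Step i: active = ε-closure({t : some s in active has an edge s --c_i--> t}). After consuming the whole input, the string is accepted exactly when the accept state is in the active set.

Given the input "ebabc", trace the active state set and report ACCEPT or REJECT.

Answer: REJECT

Trace:
start: ε-closure({0}) = {0,1,2,4}
'e' @ 1: {1,2,3,4}
'b' @ 2: {5,6}
'a' @ 3: {7}  [accepting]
'b' @ 4: {}  — dead — no transitions
rest 'c' ignored (set empty)
final: {}; accept 7 not in set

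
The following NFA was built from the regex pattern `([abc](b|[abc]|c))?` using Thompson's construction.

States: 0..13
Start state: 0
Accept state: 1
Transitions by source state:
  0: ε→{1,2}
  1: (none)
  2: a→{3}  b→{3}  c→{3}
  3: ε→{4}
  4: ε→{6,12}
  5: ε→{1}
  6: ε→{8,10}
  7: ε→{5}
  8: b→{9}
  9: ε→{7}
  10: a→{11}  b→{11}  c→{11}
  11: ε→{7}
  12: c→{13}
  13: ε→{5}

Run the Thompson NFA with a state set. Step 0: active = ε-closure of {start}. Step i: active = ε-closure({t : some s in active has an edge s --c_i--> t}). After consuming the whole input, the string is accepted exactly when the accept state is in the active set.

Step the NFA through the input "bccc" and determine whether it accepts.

Answer: REJECT

Trace:
S₀ = ε-closure({0}) = {0,1,2}
'b' @ 1: {3,4,6,8,10,12}
'c' @ 2: {1,5,7,11,13}  [accepting]
'c' @ 3: {}  — state set empty
rest 'c' ignored (set empty)
end set {} — state 1 not in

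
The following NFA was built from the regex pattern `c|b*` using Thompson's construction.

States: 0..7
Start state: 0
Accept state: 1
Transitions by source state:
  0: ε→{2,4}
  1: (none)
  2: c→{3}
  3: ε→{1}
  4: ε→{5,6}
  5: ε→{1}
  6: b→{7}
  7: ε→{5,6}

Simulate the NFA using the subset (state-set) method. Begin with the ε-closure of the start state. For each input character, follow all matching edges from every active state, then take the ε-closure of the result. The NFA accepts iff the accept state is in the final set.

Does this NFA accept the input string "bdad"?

Answer: REJECT

Steps:
S₀ = ε-closure({0}) = {0,1,2,4,5,6}
'b' @ 1: {1,5,6,7}  [accepting]
'd' @ 2: {}  — state set empty
rest 'ad' ignored (set empty)
after full input: {}  (accept=1 not in)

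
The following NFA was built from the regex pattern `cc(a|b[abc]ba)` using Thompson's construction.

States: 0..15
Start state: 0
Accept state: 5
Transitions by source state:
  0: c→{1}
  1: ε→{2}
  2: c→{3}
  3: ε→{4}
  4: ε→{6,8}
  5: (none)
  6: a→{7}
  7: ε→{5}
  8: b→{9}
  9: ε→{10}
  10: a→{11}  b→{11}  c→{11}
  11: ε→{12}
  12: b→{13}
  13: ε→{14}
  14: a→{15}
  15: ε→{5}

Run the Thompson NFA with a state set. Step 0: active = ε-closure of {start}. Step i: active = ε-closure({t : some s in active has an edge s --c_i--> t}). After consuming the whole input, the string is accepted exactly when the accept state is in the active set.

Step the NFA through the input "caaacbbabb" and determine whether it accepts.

Answer: REJECT

Derivation:
initial (ε-close {0}): {0}
'c' @ 1: {1,2}
'a' @ 2: {}  — dead — no transitions
rest 'aacbbabb' ignored (set empty)
after full input: {}  (accept=5 not in)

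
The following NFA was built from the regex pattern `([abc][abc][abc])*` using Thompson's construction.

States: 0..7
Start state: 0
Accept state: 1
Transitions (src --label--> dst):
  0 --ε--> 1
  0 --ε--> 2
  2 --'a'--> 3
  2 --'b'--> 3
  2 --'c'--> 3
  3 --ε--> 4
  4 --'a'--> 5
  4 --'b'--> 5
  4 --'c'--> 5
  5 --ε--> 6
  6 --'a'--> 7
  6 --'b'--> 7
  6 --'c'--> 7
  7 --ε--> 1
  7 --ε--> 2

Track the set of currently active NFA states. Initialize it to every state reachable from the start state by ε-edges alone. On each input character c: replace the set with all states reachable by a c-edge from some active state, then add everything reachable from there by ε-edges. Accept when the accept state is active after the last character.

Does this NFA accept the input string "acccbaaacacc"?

start: ε-closure({0}) = {0,1,2}
'a' @ 1: {3,4}
'c' @ 2: {5,6}
'c' @ 3: {1,2,7}  ✓accept
'c' @ 4: {3,4}
'b' @ 5: {5,6}
'a' @ 6: {1,2,7}  ✓accept
'a' @ 7: {3,4}
'a' @ 8: {5,6}
'c' @ 9: {1,2,7}  ✓accept
'a' @ 10: {3,4}
'c' @ 11: {5,6}
'c' @ 12: {1,2,7}  ✓accept
after full input: {1,2,7}  (accept=1 in)

Answer: ACCEPT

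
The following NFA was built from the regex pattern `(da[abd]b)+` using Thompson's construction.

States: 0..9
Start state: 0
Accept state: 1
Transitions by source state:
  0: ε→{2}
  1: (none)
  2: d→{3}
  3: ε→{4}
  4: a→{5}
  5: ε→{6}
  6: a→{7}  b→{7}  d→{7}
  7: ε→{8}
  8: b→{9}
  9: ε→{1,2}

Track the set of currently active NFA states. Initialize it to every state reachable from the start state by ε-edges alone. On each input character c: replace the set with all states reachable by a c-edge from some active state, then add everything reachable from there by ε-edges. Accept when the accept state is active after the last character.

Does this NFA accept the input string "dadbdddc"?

Answer: REJECT

Trace:
S₀ = ε-closure({0}) = {0,2}
'd' @ 1: {3,4}
'a' @ 2: {5,6}
'd' @ 3: {7,8}
'b' @ 4: {1,2,9}  (accept∈set)
'd' @ 5: {3,4}
'd' @ 6: {}  — no active states
rest 'dc' ignored (set empty)
after full input: {}  (accept=1 not in)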